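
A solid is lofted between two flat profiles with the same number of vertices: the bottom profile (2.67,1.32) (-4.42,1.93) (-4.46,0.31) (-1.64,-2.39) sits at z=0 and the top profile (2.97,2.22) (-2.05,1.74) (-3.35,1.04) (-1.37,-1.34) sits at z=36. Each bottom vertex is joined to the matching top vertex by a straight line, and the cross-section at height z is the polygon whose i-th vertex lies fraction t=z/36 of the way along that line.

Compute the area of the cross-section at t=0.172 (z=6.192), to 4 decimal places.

Area at t=0.172: 15.6112

Cross-section at t=0.172: each vertex is (1-t)·p0[i] + t·p1[i].
  v1: (1-0.172)·(2.67,1.32) + 0.172·(2.97,2.22) = (2.7216,1.4748)
  v2: (1-0.172)·(-4.42,1.93) + 0.172·(-2.05,1.74) = (-4.0124,1.8973)
  v3: (1-0.172)·(-4.46,0.31) + 0.172·(-3.35,1.04) = (-4.2691,0.4356)
  v4: (1-0.172)·(-1.64,-2.39) + 0.172·(-1.37,-1.34) = (-1.5936,-2.2094)
Shoelace sum Σ(x_i·y_{i+1} − x_{i+1}·y_i):
  i=1: 2.7216·1.8973 − -4.0124·1.4748 = +11.0812 (running +11.0812)
  i=2: -4.0124·0.4356 − -4.2691·1.8973 = +6.3522 (running +17.4334)
  i=3: -4.2691·-2.2094 − -1.5936·0.4356 = +10.1262 (running +27.5596)
  i=4: -1.5936·1.4748 − 2.7216·-2.2094 = +3.6629 (running +31.2225)
Area = |Σ|/2 = |31.2225|/2 = 15.6112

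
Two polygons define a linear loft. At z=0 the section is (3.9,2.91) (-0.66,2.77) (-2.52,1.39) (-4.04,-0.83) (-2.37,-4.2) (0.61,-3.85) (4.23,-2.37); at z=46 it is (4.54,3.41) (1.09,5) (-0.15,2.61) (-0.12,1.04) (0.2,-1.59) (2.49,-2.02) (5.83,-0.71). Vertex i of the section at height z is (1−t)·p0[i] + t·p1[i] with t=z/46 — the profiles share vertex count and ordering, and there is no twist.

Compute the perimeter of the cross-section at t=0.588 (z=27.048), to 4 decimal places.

Cross-section at t=0.588: each vertex is (1-t)·p0[i] + t·p1[i].
  v1: (1-0.588)·(3.9,2.91) + 0.588·(4.54,3.41) = (4.2763,3.2040)
  v2: (1-0.588)·(-0.66,2.77) + 0.588·(1.09,5) = (0.3690,4.0812)
  v3: (1-0.588)·(-2.52,1.39) + 0.588·(-0.15,2.61) = (-1.1264,2.1074)
  v4: (1-0.588)·(-4.04,-0.83) + 0.588·(-0.12,1.04) = (-1.7350,0.2696)
  v5: (1-0.588)·(-2.37,-4.2) + 0.588·(0.2,-1.59) = (-0.8588,-2.6653)
  v6: (1-0.588)·(0.61,-3.85) + 0.588·(2.49,-2.02) = (1.7154,-2.7740)
  v7: (1-0.588)·(4.23,-2.37) + 0.588·(5.83,-0.71) = (5.1708,-1.3939)
Perimeter = Σ |v_{i+1} − v_i|:
  edge 1→2: √(-3.9073² + 0.8772²) = 4.0046 (running 4.0046)
  edge 2→3: √(-1.4954² + -1.9739²) = 2.4764 (running 6.4810)
  edge 3→4: √(-0.6086² + -1.8378²) = 1.9360 (running 8.4169)
  edge 4→5: √(0.8762² + -2.9349²) = 3.0629 (running 11.4798)
  edge 5→6: √(2.5743² + -0.1086²) = 2.5766 (running 14.0564)
  edge 6→7: √(3.4554² + 1.3800²) = 3.7208 (running 17.7771)
  edge 7→1: √(-0.8945² + 4.5979²) = 4.6841 (running 22.4613)
Perimeter = 22.4613

Perimeter at t=0.588: 22.4613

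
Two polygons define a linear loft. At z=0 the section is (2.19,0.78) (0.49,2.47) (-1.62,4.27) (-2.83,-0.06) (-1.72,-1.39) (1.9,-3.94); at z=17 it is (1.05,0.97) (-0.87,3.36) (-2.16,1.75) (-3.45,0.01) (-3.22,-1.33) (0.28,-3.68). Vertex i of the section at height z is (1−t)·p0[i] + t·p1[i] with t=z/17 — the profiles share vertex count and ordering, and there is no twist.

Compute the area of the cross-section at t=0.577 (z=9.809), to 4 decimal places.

Area at t=0.577: 20.4120

Cross-section at t=0.577: each vertex is (1-t)·p0[i] + t·p1[i].
  v1: (1-0.577)·(2.19,0.78) + 0.577·(1.05,0.97) = (1.5322,0.8896)
  v2: (1-0.577)·(0.49,2.47) + 0.577·(-0.87,3.36) = (-0.2947,2.9835)
  v3: (1-0.577)·(-1.62,4.27) + 0.577·(-2.16,1.75) = (-1.9316,2.8160)
  v4: (1-0.577)·(-2.83,-0.06) + 0.577·(-3.45,0.01) = (-3.1877,-0.0196)
  v5: (1-0.577)·(-1.72,-1.39) + 0.577·(-3.22,-1.33) = (-2.5855,-1.3554)
  v6: (1-0.577)·(1.9,-3.94) + 0.577·(0.28,-3.68) = (0.9653,-3.7900)
Shoelace sum Σ(x_i·y_{i+1} − x_{i+1}·y_i):
  i=1: 1.5322·2.9835 − -0.2947·0.8896 = +4.8336 (running +4.8336)
  i=2: -0.2947·2.8160 − -1.9316·2.9835 = +4.9330 (running +9.7666)
  i=3: -1.9316·-0.0196 − -3.1877·2.8160 = +9.0144 (running +18.7810)
  i=4: -3.1877·-1.3554 − -2.5855·-0.0196 = +4.2699 (running +23.0509)
  i=5: -2.5855·-3.7900 − 0.9653·-1.3554 = +11.1073 (running +34.1582)
  i=6: 0.9653·0.8896 − 1.5322·-3.7900 = +6.6658 (running +40.8240)
Area = |Σ|/2 = |40.8240|/2 = 20.4120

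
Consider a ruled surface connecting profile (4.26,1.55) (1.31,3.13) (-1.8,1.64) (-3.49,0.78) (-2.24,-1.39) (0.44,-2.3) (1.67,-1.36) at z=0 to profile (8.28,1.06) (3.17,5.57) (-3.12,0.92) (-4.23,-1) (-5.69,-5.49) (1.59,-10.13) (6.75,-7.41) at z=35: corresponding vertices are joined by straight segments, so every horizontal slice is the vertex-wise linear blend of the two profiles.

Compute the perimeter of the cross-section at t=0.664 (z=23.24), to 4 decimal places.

Perimeter at t=0.664: 35.6618

Cross-section at t=0.664: each vertex is (1-t)·p0[i] + t·p1[i].
  v1: (1-0.664)·(4.26,1.55) + 0.664·(8.28,1.06) = (6.9293,1.2246)
  v2: (1-0.664)·(1.31,3.13) + 0.664·(3.17,5.57) = (2.5450,4.7502)
  v3: (1-0.664)·(-1.8,1.64) + 0.664·(-3.12,0.92) = (-2.6765,1.1619)
  v4: (1-0.664)·(-3.49,0.78) + 0.664·(-4.23,-1) = (-3.9814,-0.4019)
  v5: (1-0.664)·(-2.24,-1.39) + 0.664·(-5.69,-5.49) = (-4.5308,-4.1124)
  v6: (1-0.664)·(0.44,-2.3) + 0.664·(1.59,-10.13) = (1.2036,-7.4991)
  v7: (1-0.664)·(1.67,-1.36) + 0.664·(6.75,-7.41) = (5.0431,-5.3772)
Perimeter = Σ |v_{i+1} − v_i|:
  edge 1→2: √(-4.3842² + 3.5255²) = 5.6259 (running 5.6259)
  edge 2→3: √(-5.2215² + -3.5882²) = 6.3356 (running 11.9615)
  edge 3→4: √(-1.3049² + -1.5638²) = 2.0367 (running 13.9982)
  edge 4→5: √(-0.5494² + -3.7105²) = 3.7509 (running 17.7492)
  edge 5→6: √(5.7344² + -3.3867²) = 6.6598 (running 24.4090)
  edge 6→7: √(3.8395² + 2.1219²) = 4.3869 (running 28.7959)
  edge 7→1: √(1.8862² + 6.6018²) = 6.8660 (running 35.6618)
Perimeter = 35.6618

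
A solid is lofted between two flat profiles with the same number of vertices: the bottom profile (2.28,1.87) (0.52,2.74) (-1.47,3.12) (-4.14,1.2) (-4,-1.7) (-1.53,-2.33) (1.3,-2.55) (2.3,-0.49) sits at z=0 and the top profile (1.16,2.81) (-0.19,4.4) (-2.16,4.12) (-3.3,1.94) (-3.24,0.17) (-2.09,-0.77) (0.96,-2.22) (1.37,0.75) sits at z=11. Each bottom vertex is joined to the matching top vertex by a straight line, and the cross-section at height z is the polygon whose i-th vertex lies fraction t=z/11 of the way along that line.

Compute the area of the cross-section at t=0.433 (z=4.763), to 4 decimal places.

Area at t=0.433: 25.8977

Cross-section at t=0.433: each vertex is (1-t)·p0[i] + t·p1[i].
  v1: (1-0.433)·(2.28,1.87) + 0.433·(1.16,2.81) = (1.7950,2.2770)
  v2: (1-0.433)·(0.52,2.74) + 0.433·(-0.19,4.4) = (0.2126,3.4588)
  v3: (1-0.433)·(-1.47,3.12) + 0.433·(-2.16,4.12) = (-1.7688,3.5530)
  v4: (1-0.433)·(-4.14,1.2) + 0.433·(-3.3,1.94) = (-3.7763,1.5204)
  v5: (1-0.433)·(-4,-1.7) + 0.433·(-3.24,0.17) = (-3.6709,-0.8903)
  v6: (1-0.433)·(-1.53,-2.33) + 0.433·(-2.09,-0.77) = (-1.7725,-1.6545)
  v7: (1-0.433)·(1.3,-2.55) + 0.433·(0.96,-2.22) = (1.1528,-2.4071)
  v8: (1-0.433)·(2.3,-0.49) + 0.433·(1.37,0.75) = (1.8973,0.0469)
Shoelace sum Σ(x_i·y_{i+1} − x_{i+1}·y_i):
  i=1: 1.7950·3.4588 − 0.2126·2.2770 = +5.7246 (running +5.7246)
  i=2: 0.2126·3.5530 − -1.7688·3.4588 = +6.8730 (running +12.5977)
  i=3: -1.7688·1.5204 − -3.7763·3.5530 = +10.7278 (running +23.3255)
  i=4: -3.7763·-0.8903 − -3.6709·1.5204 = +8.9433 (running +32.2688)
  i=5: -3.6709·-1.6545 − -1.7725·-0.8903 = +4.4956 (running +36.7644)
  i=6: -1.7725·-2.4071 − 1.1528·-1.6545 = +6.1739 (running +42.9383)
  i=7: 1.1528·0.0469 − 1.8973·-2.4071 = +4.6211 (running +47.5594)
  i=8: 1.8973·2.2770 − 1.7950·0.0469 = +4.2360 (running +51.7954)
Area = |Σ|/2 = |51.7954|/2 = 25.8977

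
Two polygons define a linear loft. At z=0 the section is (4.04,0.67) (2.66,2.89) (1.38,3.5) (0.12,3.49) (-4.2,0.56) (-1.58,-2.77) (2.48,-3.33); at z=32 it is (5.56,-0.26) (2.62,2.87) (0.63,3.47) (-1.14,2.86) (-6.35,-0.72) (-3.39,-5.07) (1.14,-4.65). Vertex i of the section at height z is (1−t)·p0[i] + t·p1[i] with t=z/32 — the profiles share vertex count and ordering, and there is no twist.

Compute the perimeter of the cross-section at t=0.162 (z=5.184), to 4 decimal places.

Perimeter at t=0.162: 24.2391

Cross-section at t=0.162: each vertex is (1-t)·p0[i] + t·p1[i].
  v1: (1-0.162)·(4.04,0.67) + 0.162·(5.56,-0.26) = (4.2862,0.5193)
  v2: (1-0.162)·(2.66,2.89) + 0.162·(2.62,2.87) = (2.6535,2.8868)
  v3: (1-0.162)·(1.38,3.5) + 0.162·(0.63,3.47) = (1.2585,3.4951)
  v4: (1-0.162)·(0.12,3.49) + 0.162·(-1.14,2.86) = (-0.0841,3.3879)
  v5: (1-0.162)·(-4.2,0.56) + 0.162·(-6.35,-0.72) = (-4.5483,0.3526)
  v6: (1-0.162)·(-1.58,-2.77) + 0.162·(-3.39,-5.07) = (-1.8732,-3.1426)
  v7: (1-0.162)·(2.48,-3.33) + 0.162·(1.14,-4.65) = (2.2629,-3.5438)
Perimeter = Σ |v_{i+1} − v_i|:
  edge 1→2: √(-1.6327² + 2.3674²) = 2.8758 (running 2.8758)
  edge 2→3: √(-1.3950² + 0.6084²) = 1.5219 (running 4.3977)
  edge 3→4: √(-1.3426² + -0.1072²) = 1.3469 (running 5.7446)
  edge 4→5: √(-4.4642² + -3.0353²) = 5.3983 (running 11.1430)
  edge 5→6: √(2.6751² + -3.4952²) = 4.4014 (running 15.5444)
  edge 6→7: √(4.1361² + -0.4012²) = 4.1556 (running 19.7000)
  edge 7→1: √(2.0233² + 4.0632²) = 4.5391 (running 24.2391)
Perimeter = 24.2391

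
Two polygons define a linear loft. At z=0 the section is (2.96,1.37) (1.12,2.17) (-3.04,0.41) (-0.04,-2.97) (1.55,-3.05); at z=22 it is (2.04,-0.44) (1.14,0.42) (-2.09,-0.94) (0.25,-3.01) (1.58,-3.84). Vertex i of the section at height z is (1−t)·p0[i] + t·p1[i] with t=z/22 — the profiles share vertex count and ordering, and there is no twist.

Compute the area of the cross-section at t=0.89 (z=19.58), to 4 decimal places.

Area at t=0.89: 10.1871

Cross-section at t=0.89: each vertex is (1-t)·p0[i] + t·p1[i].
  v1: (1-0.89)·(2.96,1.37) + 0.89·(2.04,-0.44) = (2.1412,-0.2409)
  v2: (1-0.89)·(1.12,2.17) + 0.89·(1.14,0.42) = (1.1378,0.6125)
  v3: (1-0.89)·(-3.04,0.41) + 0.89·(-2.09,-0.94) = (-2.1945,-0.7915)
  v4: (1-0.89)·(-0.04,-2.97) + 0.89·(0.25,-3.01) = (0.2181,-3.0056)
  v5: (1-0.89)·(1.55,-3.05) + 0.89·(1.58,-3.84) = (1.5767,-3.7531)
Shoelace sum Σ(x_i·y_{i+1} − x_{i+1}·y_i):
  i=1: 2.1412·0.6125 − 1.1378·-0.2409 = +1.5856 (running +1.5856)
  i=2: 1.1378·-0.7915 − -2.1945·0.6125 = +0.4436 (running +2.0291)
  i=3: -2.1945·-3.0056 − 0.2181·-0.7915 = +6.7684 (running +8.7976)
  i=4: 0.2181·-3.7531 − 1.5767·-3.0056 = +3.9204 (running +12.7179)
  i=5: 1.5767·-0.2409 − 2.1412·-3.7531 = +7.6563 (running +20.3742)
Area = |Σ|/2 = |20.3742|/2 = 10.1871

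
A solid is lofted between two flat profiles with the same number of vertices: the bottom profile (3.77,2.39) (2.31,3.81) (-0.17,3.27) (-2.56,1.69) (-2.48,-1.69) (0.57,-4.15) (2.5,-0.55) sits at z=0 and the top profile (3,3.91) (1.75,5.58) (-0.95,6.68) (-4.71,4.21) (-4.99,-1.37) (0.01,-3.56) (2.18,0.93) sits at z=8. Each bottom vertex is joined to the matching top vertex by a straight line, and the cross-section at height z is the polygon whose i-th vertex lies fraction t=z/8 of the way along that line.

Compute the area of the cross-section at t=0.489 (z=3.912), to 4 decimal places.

Cross-section at t=0.489: each vertex is (1-t)·p0[i] + t·p1[i].
  v1: (1-0.489)·(3.77,2.39) + 0.489·(3,3.91) = (3.3935,3.1333)
  v2: (1-0.489)·(2.31,3.81) + 0.489·(1.75,5.58) = (2.0362,4.6755)
  v3: (1-0.489)·(-0.17,3.27) + 0.489·(-0.95,6.68) = (-0.5514,4.9375)
  v4: (1-0.489)·(-2.56,1.69) + 0.489·(-4.71,4.21) = (-3.6113,2.9223)
  v5: (1-0.489)·(-2.48,-1.69) + 0.489·(-4.99,-1.37) = (-3.7074,-1.5335)
  v6: (1-0.489)·(0.57,-4.15) + 0.489·(0.01,-3.56) = (0.2962,-3.8615)
  v7: (1-0.489)·(2.5,-0.55) + 0.489·(2.18,0.93) = (2.3435,0.1737)
Shoelace sum Σ(x_i·y_{i+1} − x_{i+1}·y_i):
  i=1: 3.3935·4.6755 − 2.0362·3.1333 = +9.4864 (running +9.4864)
  i=2: 2.0362·4.9375 − -0.5514·4.6755 = +12.6317 (running +22.1181)
  i=3: -0.5514·2.9223 − -3.6113·4.9375 = +16.2196 (running +38.3377)
  i=4: -3.6113·-1.5335 − -3.7074·2.9223 = +16.3721 (running +54.7098)
  i=5: -3.7074·-3.8615 − 0.2962·-1.5335 = +14.7702 (running +69.4800)
  i=6: 0.2962·0.1737 − 2.3435·-3.8615 = +9.1009 (running +78.5810)
  i=7: 2.3435·3.1333 − 3.3935·0.1737 = +6.7534 (running +85.3344)
Area = |Σ|/2 = |85.3344|/2 = 42.6672

Area at t=0.489: 42.6672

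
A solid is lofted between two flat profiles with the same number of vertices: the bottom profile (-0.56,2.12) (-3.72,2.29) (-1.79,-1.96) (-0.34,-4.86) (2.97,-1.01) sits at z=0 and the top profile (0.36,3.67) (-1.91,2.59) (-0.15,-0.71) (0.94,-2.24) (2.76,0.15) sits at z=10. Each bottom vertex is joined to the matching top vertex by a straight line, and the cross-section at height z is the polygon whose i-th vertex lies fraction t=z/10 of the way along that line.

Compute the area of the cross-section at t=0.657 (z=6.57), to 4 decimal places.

Area at t=0.657: 16.5888

Cross-section at t=0.657: each vertex is (1-t)·p0[i] + t·p1[i].
  v1: (1-0.657)·(-0.56,2.12) + 0.657·(0.36,3.67) = (0.0444,3.1383)
  v2: (1-0.657)·(-3.72,2.29) + 0.657·(-1.91,2.59) = (-2.5308,2.4871)
  v3: (1-0.657)·(-1.79,-1.96) + 0.657·(-0.15,-0.71) = (-0.7125,-1.1387)
  v4: (1-0.657)·(-0.34,-4.86) + 0.657·(0.94,-2.24) = (0.5010,-3.1387)
  v5: (1-0.657)·(2.97,-1.01) + 0.657·(2.76,0.15) = (2.8320,-0.2479)
Shoelace sum Σ(x_i·y_{i+1} − x_{i+1}·y_i):
  i=1: 0.0444·2.4871 − -2.5308·3.1383 = +8.0532 (running +8.0532)
  i=2: -2.5308·-1.1387 − -0.7125·2.4871 = +4.6541 (running +12.7072)
  i=3: -0.7125·-3.1387 − 0.5010·-1.1387 = +2.8068 (running +15.5141)
  i=4: 0.5010·-0.2479 − 2.8320·-3.1387 = +8.7646 (running +24.2787)
  i=5: 2.8320·3.1383 − 0.0444·-0.2479 = +8.8989 (running +33.1776)
Area = |Σ|/2 = |33.1776|/2 = 16.5888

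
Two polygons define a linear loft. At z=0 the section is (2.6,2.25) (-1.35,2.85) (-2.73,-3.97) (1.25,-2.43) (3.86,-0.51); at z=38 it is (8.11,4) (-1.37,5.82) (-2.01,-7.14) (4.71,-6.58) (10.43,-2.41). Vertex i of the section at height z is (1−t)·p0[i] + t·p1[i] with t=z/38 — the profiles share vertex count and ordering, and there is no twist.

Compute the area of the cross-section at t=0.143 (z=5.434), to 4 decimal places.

Cross-section at t=0.143: each vertex is (1-t)·p0[i] + t·p1[i].
  v1: (1-0.143)·(2.6,2.25) + 0.143·(8.11,4) = (3.3879,2.5002)
  v2: (1-0.143)·(-1.35,2.85) + 0.143·(-1.37,5.82) = (-1.3529,3.2747)
  v3: (1-0.143)·(-2.73,-3.97) + 0.143·(-2.01,-7.14) = (-2.6270,-4.4233)
  v4: (1-0.143)·(1.25,-2.43) + 0.143·(4.71,-6.58) = (1.7448,-3.0234)
  v5: (1-0.143)·(3.86,-0.51) + 0.143·(10.43,-2.41) = (4.7995,-0.7817)
Shoelace sum Σ(x_i·y_{i+1} − x_{i+1}·y_i):
  i=1: 3.3879·3.2747 − -1.3529·2.5002 = +14.4770 (running +14.4770)
  i=2: -1.3529·-4.4233 − -2.6270·3.2747 = +14.5869 (running +29.0639)
  i=3: -2.6270·-3.0234 − 1.7448·-4.4233 = +15.6604 (running +44.7243)
  i=4: 1.7448·-0.7817 − 4.7995·-3.0234 = +13.1472 (running +57.8715)
  i=5: 4.7995·2.5002 − 3.3879·-0.7817 = +14.6483 (running +72.5198)
Area = |Σ|/2 = |72.5198|/2 = 36.2599

Area at t=0.143: 36.2599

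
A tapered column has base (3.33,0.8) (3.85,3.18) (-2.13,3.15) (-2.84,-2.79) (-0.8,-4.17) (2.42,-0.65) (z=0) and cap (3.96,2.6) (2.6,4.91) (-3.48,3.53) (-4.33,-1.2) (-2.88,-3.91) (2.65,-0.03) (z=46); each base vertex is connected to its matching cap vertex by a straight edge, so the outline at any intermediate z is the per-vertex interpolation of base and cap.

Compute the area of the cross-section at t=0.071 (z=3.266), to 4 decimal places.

Area at t=0.071: 33.4809

Cross-section at t=0.071: each vertex is (1-t)·p0[i] + t·p1[i].
  v1: (1-0.071)·(3.33,0.8) + 0.071·(3.96,2.6) = (3.3747,0.9278)
  v2: (1-0.071)·(3.85,3.18) + 0.071·(2.6,4.91) = (3.7613,3.3028)
  v3: (1-0.071)·(-2.13,3.15) + 0.071·(-3.48,3.53) = (-2.2258,3.1770)
  v4: (1-0.071)·(-2.84,-2.79) + 0.071·(-4.33,-1.2) = (-2.9458,-2.6771)
  v5: (1-0.071)·(-0.8,-4.17) + 0.071·(-2.88,-3.91) = (-0.9477,-4.1515)
  v6: (1-0.071)·(2.42,-0.65) + 0.071·(2.65,-0.03) = (2.4363,-0.6060)
Shoelace sum Σ(x_i·y_{i+1} − x_{i+1}·y_i):
  i=1: 3.3747·3.3028 − 3.7613·0.9278 = +7.6565 (running +7.6565)
  i=2: 3.7613·3.1770 − -2.2258·3.3028 = +19.3010 (running +26.9575)
  i=3: -2.2258·-2.6771 − -2.9458·3.1770 = +15.3176 (running +42.2751)
  i=4: -2.9458·-4.1515 − -0.9477·-2.6771 = +9.6925 (running +51.9676)
  i=5: -0.9477·-0.6060 − 2.4363·-4.1515 = +10.6888 (running +62.6564)
  i=6: 2.4363·0.9278 − 3.3747·-0.6060 = +4.3054 (running +66.9618)
Area = |Σ|/2 = |66.9618|/2 = 33.4809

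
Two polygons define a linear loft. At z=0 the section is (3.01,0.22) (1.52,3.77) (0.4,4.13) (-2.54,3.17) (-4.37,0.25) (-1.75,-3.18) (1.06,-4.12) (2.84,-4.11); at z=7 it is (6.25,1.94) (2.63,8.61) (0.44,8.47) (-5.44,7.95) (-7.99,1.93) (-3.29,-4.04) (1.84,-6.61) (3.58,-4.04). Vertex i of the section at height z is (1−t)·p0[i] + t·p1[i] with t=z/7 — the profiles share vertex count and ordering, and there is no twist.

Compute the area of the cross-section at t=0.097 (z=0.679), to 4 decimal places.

Cross-section at t=0.097: each vertex is (1-t)·p0[i] + t·p1[i].
  v1: (1-0.097)·(3.01,0.22) + 0.097·(6.25,1.94) = (3.3243,0.3868)
  v2: (1-0.097)·(1.52,3.77) + 0.097·(2.63,8.61) = (1.6277,4.2395)
  v3: (1-0.097)·(0.4,4.13) + 0.097·(0.44,8.47) = (0.4039,4.5510)
  v4: (1-0.097)·(-2.54,3.17) + 0.097·(-5.44,7.95) = (-2.8213,3.6337)
  v5: (1-0.097)·(-4.37,0.25) + 0.097·(-7.99,1.93) = (-4.7211,0.4130)
  v6: (1-0.097)·(-1.75,-3.18) + 0.097·(-3.29,-4.04) = (-1.8994,-3.2634)
  v7: (1-0.097)·(1.06,-4.12) + 0.097·(1.84,-6.61) = (1.1357,-4.3615)
  v8: (1-0.097)·(2.84,-4.11) + 0.097·(3.58,-4.04) = (2.9118,-4.1032)
Shoelace sum Σ(x_i·y_{i+1} − x_{i+1}·y_i):
  i=1: 3.3243·4.2395 − 1.6277·0.3868 = +13.4636 (running +13.4636)
  i=2: 1.6277·4.5510 − 0.4039·4.2395 = +5.6953 (running +19.1588)
  i=3: 0.4039·3.6337 − -2.8213·4.5510 = +14.3072 (running +33.4661)
  i=4: -2.8213·0.4130 − -4.7211·3.6337 = +15.9899 (running +49.4560)
  i=5: -4.7211·-3.2634 − -1.8994·0.4130 = +16.1914 (running +65.6474)
  i=6: -1.8994·-4.3615 − 1.1357·-3.2634 = +11.9903 (running +77.6378)
  i=7: 1.1357·-4.1032 − 2.9118·-4.3615 = +8.0400 (running +85.6777)
  i=8: 2.9118·0.3868 − 3.3243·-4.1032 = +14.7666 (running +100.4443)
Area = |Σ|/2 = |100.4443|/2 = 50.2222

Area at t=0.097: 50.2222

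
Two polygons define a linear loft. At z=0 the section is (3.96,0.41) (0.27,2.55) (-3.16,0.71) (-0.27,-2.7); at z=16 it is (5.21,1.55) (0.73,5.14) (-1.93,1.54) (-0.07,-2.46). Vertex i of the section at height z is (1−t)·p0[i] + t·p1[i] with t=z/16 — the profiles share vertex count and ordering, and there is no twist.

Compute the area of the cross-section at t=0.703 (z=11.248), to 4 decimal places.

Area at t=0.703: 24.6495

Cross-section at t=0.703: each vertex is (1-t)·p0[i] + t·p1[i].
  v1: (1-0.703)·(3.96,0.41) + 0.703·(5.21,1.55) = (4.8387,1.2114)
  v2: (1-0.703)·(0.27,2.55) + 0.703·(0.73,5.14) = (0.5934,4.3708)
  v3: (1-0.703)·(-3.16,0.71) + 0.703·(-1.93,1.54) = (-2.2953,1.2935)
  v4: (1-0.703)·(-0.27,-2.7) + 0.703·(-0.07,-2.46) = (-0.1294,-2.5313)
Shoelace sum Σ(x_i·y_{i+1} − x_{i+1}·y_i):
  i=1: 4.8387·4.3708 − 0.5934·1.2114 = +20.4302 (running +20.4302)
  i=2: 0.5934·1.2935 − -2.2953·4.3708 = +10.7998 (running +31.2300)
  i=3: -2.2953·-2.5313 − -0.1294·1.2935 = +5.9774 (running +37.2075)
  i=4: -0.1294·1.2114 − 4.8387·-2.5313 = +12.0915 (running +49.2990)
Area = |Σ|/2 = |49.2990|/2 = 24.6495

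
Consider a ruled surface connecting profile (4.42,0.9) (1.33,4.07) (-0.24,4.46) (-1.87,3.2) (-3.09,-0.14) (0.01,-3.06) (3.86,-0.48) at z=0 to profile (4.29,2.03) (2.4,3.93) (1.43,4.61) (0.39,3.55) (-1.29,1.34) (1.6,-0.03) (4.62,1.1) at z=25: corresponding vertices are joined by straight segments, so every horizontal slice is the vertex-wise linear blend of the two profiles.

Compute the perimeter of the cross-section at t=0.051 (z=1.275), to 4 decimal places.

Cross-section at t=0.051: each vertex is (1-t)·p0[i] + t·p1[i].
  v1: (1-0.051)·(4.42,0.9) + 0.051·(4.29,2.03) = (4.4134,0.9576)
  v2: (1-0.051)·(1.33,4.07) + 0.051·(2.4,3.93) = (1.3846,4.0629)
  v3: (1-0.051)·(-0.24,4.46) + 0.051·(1.43,4.61) = (-0.1548,4.4676)
  v4: (1-0.051)·(-1.87,3.2) + 0.051·(0.39,3.55) = (-1.7547,3.2178)
  v5: (1-0.051)·(-3.09,-0.14) + 0.051·(-1.29,1.34) = (-2.9982,-0.0645)
  v6: (1-0.051)·(0.01,-3.06) + 0.051·(1.6,-0.03) = (0.0911,-2.9055)
  v7: (1-0.051)·(3.86,-0.48) + 0.051·(4.62,1.1) = (3.8988,-0.3994)
Perimeter = Σ |v_{i+1} − v_i|:
  edge 1→2: √(-3.0288² + 3.1052²) = 4.3378 (running 4.3378)
  edge 2→3: √(-1.5394² + 0.4048²) = 1.5917 (running 5.9295)
  edge 3→4: √(-1.5999² + -1.2498²) = 2.0302 (running 7.9597)
  edge 4→5: √(-1.2435² + -3.2824²) = 3.5100 (running 11.4697)
  edge 5→6: √(3.0893² + -2.8409²) = 4.1970 (running 15.6667)
  edge 6→7: √(3.8077² + 2.5060²) = 4.5584 (running 20.2250)
  edge 7→1: √(0.5146² + 1.3571²) = 1.4513 (running 21.6764)
Perimeter = 21.6764

Perimeter at t=0.051: 21.6764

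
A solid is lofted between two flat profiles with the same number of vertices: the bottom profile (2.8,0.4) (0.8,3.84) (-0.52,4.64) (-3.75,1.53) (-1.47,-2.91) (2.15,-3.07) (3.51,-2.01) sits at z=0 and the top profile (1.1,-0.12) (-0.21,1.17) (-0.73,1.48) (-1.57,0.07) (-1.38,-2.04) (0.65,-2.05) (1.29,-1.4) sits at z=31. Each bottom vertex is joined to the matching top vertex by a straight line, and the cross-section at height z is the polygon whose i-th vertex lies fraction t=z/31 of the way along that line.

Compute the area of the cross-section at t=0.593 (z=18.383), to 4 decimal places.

Cross-section at t=0.593: each vertex is (1-t)·p0[i] + t·p1[i].
  v1: (1-0.593)·(2.8,0.4) + 0.593·(1.1,-0.12) = (1.7919,0.0916)
  v2: (1-0.593)·(0.8,3.84) + 0.593·(-0.21,1.17) = (0.2011,2.2567)
  v3: (1-0.593)·(-0.52,4.64) + 0.593·(-0.73,1.48) = (-0.6445,2.7661)
  v4: (1-0.593)·(-3.75,1.53) + 0.593·(-1.57,0.07) = (-2.4573,0.6642)
  v5: (1-0.593)·(-1.47,-2.91) + 0.593·(-1.38,-2.04) = (-1.4166,-2.3941)
  v6: (1-0.593)·(2.15,-3.07) + 0.593·(0.65,-2.05) = (1.2605,-2.4651)
  v7: (1-0.593)·(3.51,-2.01) + 0.593·(1.29,-1.4) = (2.1935,-1.6483)
Shoelace sum Σ(x_i·y_{i+1} − x_{i+1}·y_i):
  i=1: 1.7919·2.2567 − 0.2011·0.0916 = +4.0253 (running +4.0253)
  i=2: 0.2011·2.7661 − -0.6445·2.2567 = +2.0107 (running +6.0360)
  i=3: -0.6445·0.6642 − -2.4573·2.7661 = +6.3690 (running +12.4050)
  i=4: -2.4573·-2.3941 − -1.4166·0.6642 = +6.8239 (running +19.2288)
  i=5: -1.4166·-2.4651 − 1.2605·-2.3941 = +6.5099 (running +25.7388)
  i=6: 1.2605·-1.6483 − 2.1935·-2.4651 = +3.3297 (running +29.0685)
  i=7: 2.1935·0.0916 − 1.7919·-1.6483 = +3.1546 (running +32.2231)
Area = |Σ|/2 = |32.2231|/2 = 16.1115

Area at t=0.593: 16.1115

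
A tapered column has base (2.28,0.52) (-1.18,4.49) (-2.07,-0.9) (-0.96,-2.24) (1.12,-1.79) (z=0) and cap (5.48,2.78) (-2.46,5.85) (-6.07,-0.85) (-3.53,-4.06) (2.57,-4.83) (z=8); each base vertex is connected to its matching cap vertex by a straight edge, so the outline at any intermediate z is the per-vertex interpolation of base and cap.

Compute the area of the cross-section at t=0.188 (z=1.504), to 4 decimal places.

Cross-section at t=0.188: each vertex is (1-t)·p0[i] + t·p1[i].
  v1: (1-0.188)·(2.28,0.52) + 0.188·(5.48,2.78) = (2.8816,0.9449)
  v2: (1-0.188)·(-1.18,4.49) + 0.188·(-2.46,5.85) = (-1.4206,4.7457)
  v3: (1-0.188)·(-2.07,-0.9) + 0.188·(-6.07,-0.85) = (-2.8220,-0.8906)
  v4: (1-0.188)·(-0.96,-2.24) + 0.188·(-3.53,-4.06) = (-1.4432,-2.5822)
  v5: (1-0.188)·(1.12,-1.79) + 0.188·(2.57,-4.83) = (1.3926,-2.3615)
Shoelace sum Σ(x_i·y_{i+1} − x_{i+1}·y_i):
  i=1: 2.8816·4.7457 − -1.4206·0.9449 = +15.0175 (running +15.0175)
  i=2: -1.4206·-0.8906 − -2.8220·4.7457 = +14.6575 (running +29.6750)
  i=3: -2.8220·-2.5822 − -1.4432·-0.8906 = +6.0016 (running +35.6766)
  i=4: -1.4432·-2.3615 − 1.3926·-2.5822 = +7.0040 (running +42.6806)
  i=5: 1.3926·0.9449 − 2.8816·-2.3615 = +8.1208 (running +50.8014)
Area = |Σ|/2 = |50.8014|/2 = 25.4007

Area at t=0.188: 25.4007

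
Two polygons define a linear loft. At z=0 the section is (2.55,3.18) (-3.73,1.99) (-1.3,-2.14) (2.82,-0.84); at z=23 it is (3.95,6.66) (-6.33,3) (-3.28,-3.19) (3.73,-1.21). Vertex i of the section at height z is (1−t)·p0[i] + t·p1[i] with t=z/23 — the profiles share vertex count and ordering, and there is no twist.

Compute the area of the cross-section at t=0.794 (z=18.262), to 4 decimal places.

Area at t=0.794: 54.4527

Cross-section at t=0.794: each vertex is (1-t)·p0[i] + t·p1[i].
  v1: (1-0.794)·(2.55,3.18) + 0.794·(3.95,6.66) = (3.6616,5.9431)
  v2: (1-0.794)·(-3.73,1.99) + 0.794·(-6.33,3) = (-5.7944,2.7919)
  v3: (1-0.794)·(-1.3,-2.14) + 0.794·(-3.28,-3.19) = (-2.8721,-2.9737)
  v4: (1-0.794)·(2.82,-0.84) + 0.794·(3.73,-1.21) = (3.5425,-1.1338)
Shoelace sum Σ(x_i·y_{i+1} − x_{i+1}·y_i):
  i=1: 3.6616·2.7919 − -5.7944·5.9431 = +44.6598 (running +44.6598)
  i=2: -5.7944·-2.9737 − -2.8721·2.7919 = +25.2496 (running +69.9094)
  i=3: -2.8721·-1.1338 − 3.5425·-2.9737 = +13.7908 (running +83.7002)
  i=4: 3.5425·5.9431 − 3.6616·-1.1338 = +25.2052 (running +108.9054)
Area = |Σ|/2 = |108.9054|/2 = 54.4527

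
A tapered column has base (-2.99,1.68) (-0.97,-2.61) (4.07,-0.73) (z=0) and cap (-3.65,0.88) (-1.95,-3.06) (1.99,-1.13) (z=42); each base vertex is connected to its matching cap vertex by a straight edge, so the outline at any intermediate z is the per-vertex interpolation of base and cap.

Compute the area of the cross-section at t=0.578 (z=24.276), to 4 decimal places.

Area at t=0.578: 10.7530

Cross-section at t=0.578: each vertex is (1-t)·p0[i] + t·p1[i].
  v1: (1-0.578)·(-2.99,1.68) + 0.578·(-3.65,0.88) = (-3.3715,1.2176)
  v2: (1-0.578)·(-0.97,-2.61) + 0.578·(-1.95,-3.06) = (-1.5364,-2.8701)
  v3: (1-0.578)·(4.07,-0.73) + 0.578·(1.99,-1.13) = (2.8678,-0.9612)
Shoelace sum Σ(x_i·y_{i+1} − x_{i+1}·y_i):
  i=1: -3.3715·-2.8701 − -1.5364·1.2176 = +11.5473 (running +11.5473)
  i=2: -1.5364·-0.9612 − 2.8678·-2.8701 = +9.7076 (running +21.2548)
  i=3: 2.8678·1.2176 − -3.3715·-0.9612 = +0.2511 (running +21.5060)
Area = |Σ|/2 = |21.5060|/2 = 10.7530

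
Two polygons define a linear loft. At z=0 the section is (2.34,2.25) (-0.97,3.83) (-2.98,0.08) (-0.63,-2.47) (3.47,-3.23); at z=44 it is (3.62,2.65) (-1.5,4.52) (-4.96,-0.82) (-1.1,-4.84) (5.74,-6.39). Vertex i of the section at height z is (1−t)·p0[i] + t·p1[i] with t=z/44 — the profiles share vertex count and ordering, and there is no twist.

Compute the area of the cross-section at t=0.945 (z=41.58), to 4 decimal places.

Cross-section at t=0.945: each vertex is (1-t)·p0[i] + t·p1[i].
  v1: (1-0.945)·(2.34,2.25) + 0.945·(3.62,2.65) = (3.5496,2.6280)
  v2: (1-0.945)·(-0.97,3.83) + 0.945·(-1.5,4.52) = (-1.4708,4.4820)
  v3: (1-0.945)·(-2.98,0.08) + 0.945·(-4.96,-0.82) = (-4.8511,-0.7705)
  v4: (1-0.945)·(-0.63,-2.47) + 0.945·(-1.1,-4.84) = (-1.0742,-4.7096)
  v5: (1-0.945)·(3.47,-3.23) + 0.945·(5.74,-6.39) = (5.6151,-6.2162)
Shoelace sum Σ(x_i·y_{i+1} − x_{i+1}·y_i):
  i=1: 3.5496·4.4820 − -1.4708·2.6280 = +19.7749 (running +19.7749)
  i=2: -1.4708·-0.7705 − -4.8511·4.4820 = +22.8762 (running +42.6510)
  i=3: -4.8511·-4.7096 − -1.0742·-0.7705 = +22.0194 (running +64.6704)
  i=4: -1.0742·-6.2162 − 5.6151·-4.7096 = +33.1225 (running +97.7929)
  i=5: 5.6151·2.6280 − 3.5496·-6.2162 = +36.8216 (running +134.6146)
Area = |Σ|/2 = |134.6146|/2 = 67.3073

Area at t=0.945: 67.3073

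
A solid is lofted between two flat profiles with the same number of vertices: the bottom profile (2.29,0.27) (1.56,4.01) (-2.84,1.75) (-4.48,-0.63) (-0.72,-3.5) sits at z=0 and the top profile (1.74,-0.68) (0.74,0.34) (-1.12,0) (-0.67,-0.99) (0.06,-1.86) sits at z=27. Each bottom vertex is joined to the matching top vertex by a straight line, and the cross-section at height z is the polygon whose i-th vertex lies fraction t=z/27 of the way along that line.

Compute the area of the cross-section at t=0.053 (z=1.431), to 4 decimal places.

Cross-section at t=0.053: each vertex is (1-t)·p0[i] + t·p1[i].
  v1: (1-0.053)·(2.29,0.27) + 0.053·(1.74,-0.68) = (2.2609,0.2197)
  v2: (1-0.053)·(1.56,4.01) + 0.053·(0.74,0.34) = (1.5165,3.8155)
  v3: (1-0.053)·(-2.84,1.75) + 0.053·(-1.12,0) = (-2.7488,1.6572)
  v4: (1-0.053)·(-4.48,-0.63) + 0.053·(-0.67,-0.99) = (-4.2781,-0.6491)
  v5: (1-0.053)·(-0.72,-3.5) + 0.053·(0.06,-1.86) = (-0.6787,-3.4131)
Shoelace sum Σ(x_i·y_{i+1} − x_{i+1}·y_i):
  i=1: 2.2609·3.8155 − 1.5165·0.2197 = +8.2931 (running +8.2931)
  i=2: 1.5165·1.6572 − -2.7488·3.8155 = +13.0015 (running +21.2946)
  i=3: -2.7488·-0.6491 − -4.2781·1.6572 = +8.8740 (running +30.1686)
  i=4: -4.2781·-3.4131 − -0.6787·-0.6491 = +14.1609 (running +44.3295)
  i=5: -0.6787·0.2197 − 2.2609·-3.4131 = +7.5674 (running +51.8969)
Area = |Σ|/2 = |51.8969|/2 = 25.9485

Area at t=0.053: 25.9485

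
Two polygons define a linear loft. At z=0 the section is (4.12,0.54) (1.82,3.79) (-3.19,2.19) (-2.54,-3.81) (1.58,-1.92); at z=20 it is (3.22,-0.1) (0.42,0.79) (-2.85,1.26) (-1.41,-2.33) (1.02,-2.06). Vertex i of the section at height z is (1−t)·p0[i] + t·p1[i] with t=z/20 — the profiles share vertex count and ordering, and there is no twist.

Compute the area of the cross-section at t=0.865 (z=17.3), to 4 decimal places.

Area at t=0.865: 15.2816

Cross-section at t=0.865: each vertex is (1-t)·p0[i] + t·p1[i].
  v1: (1-0.865)·(4.12,0.54) + 0.865·(3.22,-0.1) = (3.3415,-0.0136)
  v2: (1-0.865)·(1.82,3.79) + 0.865·(0.42,0.79) = (0.6090,1.1950)
  v3: (1-0.865)·(-3.19,2.19) + 0.865·(-2.85,1.26) = (-2.8959,1.3856)
  v4: (1-0.865)·(-2.54,-3.81) + 0.865·(-1.41,-2.33) = (-1.5625,-2.5298)
  v5: (1-0.865)·(1.58,-1.92) + 0.865·(1.02,-2.06) = (1.0956,-2.0411)
Shoelace sum Σ(x_i·y_{i+1} − x_{i+1}·y_i):
  i=1: 3.3415·1.1950 − 0.6090·-0.0136 = +4.0014 (running +4.0014)
  i=2: 0.6090·1.3856 − -2.8959·1.1950 = +4.3044 (running +8.3058)
  i=3: -2.8959·-2.5298 − -1.5625·1.3856 = +9.4910 (running +17.7968)
  i=4: -1.5625·-2.0411 − 1.0956·-2.5298 = +5.9610 (running +23.7578)
  i=5: 1.0956·-0.0136 − 3.3415·-2.0411 = +6.8054 (running +30.5632)
Area = |Σ|/2 = |30.5632|/2 = 15.2816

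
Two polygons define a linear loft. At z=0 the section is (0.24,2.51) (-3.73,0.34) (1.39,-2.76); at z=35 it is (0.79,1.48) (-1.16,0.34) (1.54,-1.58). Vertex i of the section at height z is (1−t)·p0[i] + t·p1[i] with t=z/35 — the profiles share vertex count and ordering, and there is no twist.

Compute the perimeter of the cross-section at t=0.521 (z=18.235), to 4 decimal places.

Perimeter at t=0.521: 12.1587

Cross-section at t=0.521: each vertex is (1-t)·p0[i] + t·p1[i].
  v1: (1-0.521)·(0.24,2.51) + 0.521·(0.79,1.48) = (0.5265,1.9734)
  v2: (1-0.521)·(-3.73,0.34) + 0.521·(-1.16,0.34) = (-2.3910,0.3400)
  v3: (1-0.521)·(1.39,-2.76) + 0.521·(1.54,-1.58) = (1.4682,-2.1452)
Perimeter = Σ |v_{i+1} − v_i|:
  edge 1→2: √(-2.9176² + -1.6334²) = 3.3437 (running 3.3437)
  edge 2→3: √(3.8592² + -2.4852²) = 4.5902 (running 7.9338)
  edge 3→1: √(-0.9416² + 4.1186²) = 4.2249 (running 12.1587)
Perimeter = 12.1587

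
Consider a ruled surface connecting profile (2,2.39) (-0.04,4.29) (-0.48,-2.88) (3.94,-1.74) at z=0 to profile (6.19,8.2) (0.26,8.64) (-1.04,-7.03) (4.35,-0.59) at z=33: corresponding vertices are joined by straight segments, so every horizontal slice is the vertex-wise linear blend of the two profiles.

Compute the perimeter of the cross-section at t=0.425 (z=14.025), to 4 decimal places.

Perimeter at t=0.425: 26.7450

Cross-section at t=0.425: each vertex is (1-t)·p0[i] + t·p1[i].
  v1: (1-0.425)·(2,2.39) + 0.425·(6.19,8.2) = (3.7807,4.8592)
  v2: (1-0.425)·(-0.04,4.29) + 0.425·(0.26,8.64) = (0.0875,6.1387)
  v3: (1-0.425)·(-0.48,-2.88) + 0.425·(-1.04,-7.03) = (-0.7180,-4.6437)
  v4: (1-0.425)·(3.94,-1.74) + 0.425·(4.35,-0.59) = (4.1143,-1.2512)
Perimeter = Σ |v_{i+1} − v_i|:
  edge 1→2: √(-3.6932² + 1.2795²) = 3.9086 (running 3.9086)
  edge 2→3: √(-0.8055² + -10.7825²) = 10.8125 (running 14.7212)
  edge 3→4: √(4.8323² + 3.3925²) = 5.9042 (running 20.6254)
  edge 4→1: √(-0.3335² + 6.1105²) = 6.1196 (running 26.7450)
Perimeter = 26.7450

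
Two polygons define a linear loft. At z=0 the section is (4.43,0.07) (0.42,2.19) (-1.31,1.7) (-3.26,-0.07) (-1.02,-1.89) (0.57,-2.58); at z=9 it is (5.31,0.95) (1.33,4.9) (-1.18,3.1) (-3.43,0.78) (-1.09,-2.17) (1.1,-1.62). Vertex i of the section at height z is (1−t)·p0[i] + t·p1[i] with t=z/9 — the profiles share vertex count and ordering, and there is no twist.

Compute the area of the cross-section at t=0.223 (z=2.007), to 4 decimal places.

Cross-section at t=0.223: each vertex is (1-t)·p0[i] + t·p1[i].
  v1: (1-0.223)·(4.43,0.07) + 0.223·(5.31,0.95) = (4.6262,0.2662)
  v2: (1-0.223)·(0.42,2.19) + 0.223·(1.33,4.9) = (0.6229,2.7943)
  v3: (1-0.223)·(-1.31,1.7) + 0.223·(-1.18,3.1) = (-1.2810,2.0122)
  v4: (1-0.223)·(-3.26,-0.07) + 0.223·(-3.43,0.78) = (-3.2979,0.1196)
  v5: (1-0.223)·(-1.02,-1.89) + 0.223·(-1.09,-2.17) = (-1.0356,-1.9524)
  v6: (1-0.223)·(0.57,-2.58) + 0.223·(1.1,-1.62) = (0.6882,-2.3659)
Shoelace sum Σ(x_i·y_{i+1} − x_{i+1}·y_i):
  i=1: 4.6262·2.7943 − 0.6229·0.2662 = +12.7614 (running +12.7614)
  i=2: 0.6229·2.0122 − -1.2810·2.7943 = +4.8330 (running +17.5944)
  i=3: -1.2810·0.1196 − -3.2979·2.0122 = +6.4829 (running +24.0773)
  i=4: -3.2979·-1.9524 − -1.0356·0.1196 = +6.5628 (running +30.6401)
  i=5: -1.0356·-2.3659 − 0.6882·-1.9524 = +3.7938 (running +34.4339)
  i=6: 0.6882·0.2662 − 4.6262·-2.3659 = +11.1285 (running +45.5625)
Area = |Σ|/2 = |45.5625|/2 = 22.7812

Area at t=0.223: 22.7812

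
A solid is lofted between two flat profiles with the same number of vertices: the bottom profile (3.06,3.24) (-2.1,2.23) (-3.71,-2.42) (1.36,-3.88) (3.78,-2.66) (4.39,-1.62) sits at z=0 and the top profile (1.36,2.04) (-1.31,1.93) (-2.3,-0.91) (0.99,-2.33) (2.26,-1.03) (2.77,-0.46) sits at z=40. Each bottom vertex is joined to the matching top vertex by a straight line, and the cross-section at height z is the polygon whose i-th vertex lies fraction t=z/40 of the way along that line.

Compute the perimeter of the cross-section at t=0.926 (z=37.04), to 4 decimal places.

Perimeter at t=0.926: 15.4051

Cross-section at t=0.926: each vertex is (1-t)·p0[i] + t·p1[i].
  v1: (1-0.926)·(3.06,3.24) + 0.926·(1.36,2.04) = (1.4858,2.1288)
  v2: (1-0.926)·(-2.1,2.23) + 0.926·(-1.31,1.93) = (-1.3685,1.9522)
  v3: (1-0.926)·(-3.71,-2.42) + 0.926·(-2.3,-0.91) = (-2.4043,-1.0217)
  v4: (1-0.926)·(1.36,-3.88) + 0.926·(0.99,-2.33) = (1.0174,-2.4447)
  v5: (1-0.926)·(3.78,-2.66) + 0.926·(2.26,-1.03) = (2.3725,-1.1506)
  v6: (1-0.926)·(4.39,-1.62) + 0.926·(2.77,-0.46) = (2.8899,-0.5458)
Perimeter = Σ |v_{i+1} − v_i|:
  edge 1→2: √(-2.8543² + -0.1766²) = 2.8597 (running 2.8597)
  edge 2→3: √(-1.0359² + -2.9739²) = 3.1492 (running 6.0089)
  edge 3→4: √(3.4217² + -1.4230²) = 3.7058 (running 9.7147)
  edge 4→5: √(1.3551² + 1.2941²) = 1.8737 (running 11.5885)
  edge 5→6: √(0.5174² + 0.6048²) = 0.7959 (running 12.3844)
  edge 6→1: √(-1.4041² + 2.6746²) = 3.0208 (running 15.4051)
Perimeter = 15.4051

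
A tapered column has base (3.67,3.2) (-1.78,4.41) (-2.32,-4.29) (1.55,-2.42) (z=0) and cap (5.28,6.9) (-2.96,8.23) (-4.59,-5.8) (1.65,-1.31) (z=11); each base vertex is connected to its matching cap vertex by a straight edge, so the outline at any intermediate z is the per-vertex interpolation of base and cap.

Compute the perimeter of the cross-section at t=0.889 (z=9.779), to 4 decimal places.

Cross-section at t=0.889: each vertex is (1-t)·p0[i] + t·p1[i].
  v1: (1-0.889)·(3.67,3.2) + 0.889·(5.28,6.9) = (5.1013,6.4893)
  v2: (1-0.889)·(-1.78,4.41) + 0.889·(-2.96,8.23) = (-2.8290,7.8060)
  v3: (1-0.889)·(-2.32,-4.29) + 0.889·(-4.59,-5.8) = (-4.3380,-5.6324)
  v4: (1-0.889)·(1.55,-2.42) + 0.889·(1.65,-1.31) = (1.6389,-1.4332)
Perimeter = Σ |v_{i+1} − v_i|:
  edge 1→2: √(-7.9303² + 1.3167²) = 8.0389 (running 8.0389)
  edge 2→3: √(-1.5090² + -13.4384²) = 13.5228 (running 21.5617)
  edge 3→4: √(5.9769² + 4.1992²) = 7.3046 (running 28.8663)
  edge 4→1: √(3.4624² + 7.9225²) = 8.6461 (running 37.5123)
Perimeter = 37.5123

Perimeter at t=0.889: 37.5123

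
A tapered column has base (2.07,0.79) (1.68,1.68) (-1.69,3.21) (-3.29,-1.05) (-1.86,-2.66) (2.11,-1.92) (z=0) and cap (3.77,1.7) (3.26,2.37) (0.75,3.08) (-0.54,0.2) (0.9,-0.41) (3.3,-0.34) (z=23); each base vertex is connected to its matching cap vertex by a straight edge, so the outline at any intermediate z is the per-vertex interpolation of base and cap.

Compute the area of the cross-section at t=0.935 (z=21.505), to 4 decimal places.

Area at t=0.935: 11.3451

Cross-section at t=0.935: each vertex is (1-t)·p0[i] + t·p1[i].
  v1: (1-0.935)·(2.07,0.79) + 0.935·(3.77,1.7) = (3.6595,1.6409)
  v2: (1-0.935)·(1.68,1.68) + 0.935·(3.26,2.37) = (3.1573,2.3252)
  v3: (1-0.935)·(-1.69,3.21) + 0.935·(0.75,3.08) = (0.5914,3.0885)
  v4: (1-0.935)·(-3.29,-1.05) + 0.935·(-0.54,0.2) = (-0.7187,0.1188)
  v5: (1-0.935)·(-1.86,-2.66) + 0.935·(0.9,-0.41) = (0.7206,-0.5562)
  v6: (1-0.935)·(2.11,-1.92) + 0.935·(3.3,-0.34) = (3.2226,-0.4427)
Shoelace sum Σ(x_i·y_{i+1} − x_{i+1}·y_i):
  i=1: 3.6595·2.3252 − 3.1573·1.6409 = +3.3282 (running +3.3282)
  i=2: 3.1573·3.0885 − 0.5914·2.3252 = +8.3761 (running +11.7043)
  i=3: 0.5914·0.1188 − -0.7187·3.0885 = +2.2901 (running +13.9944)
  i=4: -0.7187·-0.5562 − 0.7206·0.1188 = +0.3142 (running +14.3086)
  i=5: 0.7206·-0.4427 − 3.2226·-0.5562 = +1.4736 (running +15.7822)
  i=6: 3.2226·1.6409 − 3.6595·-0.4427 = +6.9079 (running +22.6901)
Area = |Σ|/2 = |22.6901|/2 = 11.3451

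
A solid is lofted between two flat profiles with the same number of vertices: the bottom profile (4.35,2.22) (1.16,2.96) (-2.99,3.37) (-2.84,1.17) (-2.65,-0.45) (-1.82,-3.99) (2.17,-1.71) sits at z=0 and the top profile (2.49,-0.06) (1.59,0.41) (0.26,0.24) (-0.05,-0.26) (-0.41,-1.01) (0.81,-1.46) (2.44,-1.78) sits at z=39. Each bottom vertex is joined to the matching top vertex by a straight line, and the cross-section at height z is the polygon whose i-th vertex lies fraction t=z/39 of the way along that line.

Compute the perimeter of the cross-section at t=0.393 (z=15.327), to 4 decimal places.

Cross-section at t=0.393: each vertex is (1-t)·p0[i] + t·p1[i].
  v1: (1-0.393)·(4.35,2.22) + 0.393·(2.49,-0.06) = (3.6190,1.3240)
  v2: (1-0.393)·(1.16,2.96) + 0.393·(1.59,0.41) = (1.3290,1.9578)
  v3: (1-0.393)·(-2.99,3.37) + 0.393·(0.26,0.24) = (-1.7128,2.1399)
  v4: (1-0.393)·(-2.84,1.17) + 0.393·(-0.05,-0.26) = (-1.7435,0.6080)
  v5: (1-0.393)·(-2.65,-0.45) + 0.393·(-0.41,-1.01) = (-1.7697,-0.6701)
  v6: (1-0.393)·(-1.82,-3.99) + 0.393·(0.81,-1.46) = (-0.7864,-2.9957)
  v7: (1-0.393)·(2.17,-1.71) + 0.393·(2.44,-1.78) = (2.2761,-1.7375)
Perimeter = Σ |v_{i+1} − v_i|:
  edge 1→2: √(-2.2900² + 0.6339²) = 2.3761 (running 2.3761)
  edge 2→3: √(-3.0417² + 0.1821²) = 3.0472 (running 5.4233)
  edge 3→4: √(-0.0308² + -1.5319²) = 1.5322 (running 6.9555)
  edge 4→5: √(-0.0262² + -1.2781²) = 1.2784 (running 8.2339)
  edge 5→6: √(0.9833² + -2.3256²) = 2.5250 (running 10.7588)
  edge 6→7: √(3.0625² + 1.2582²) = 3.3109 (running 14.0697)
  edge 7→1: √(1.3429² + 3.0615²) = 3.3431 (running 17.4128)
Perimeter = 17.4128

Perimeter at t=0.393: 17.4128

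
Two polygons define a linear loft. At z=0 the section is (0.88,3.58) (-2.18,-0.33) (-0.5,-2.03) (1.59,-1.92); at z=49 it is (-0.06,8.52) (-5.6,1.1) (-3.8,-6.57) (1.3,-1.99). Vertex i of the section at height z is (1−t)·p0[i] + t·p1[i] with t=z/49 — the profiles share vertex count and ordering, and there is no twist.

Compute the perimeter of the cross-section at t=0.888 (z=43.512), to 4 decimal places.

Cross-section at t=0.888: each vertex is (1-t)·p0[i] + t·p1[i].
  v1: (1-0.888)·(0.88,3.58) + 0.888·(-0.06,8.52) = (0.0453,7.9667)
  v2: (1-0.888)·(-2.18,-0.33) + 0.888·(-5.6,1.1) = (-5.2170,0.9398)
  v3: (1-0.888)·(-0.5,-2.03) + 0.888·(-3.8,-6.57) = (-3.4304,-6.0615)
  v4: (1-0.888)·(1.59,-1.92) + 0.888·(1.3,-1.99) = (1.3325,-1.9822)
Perimeter = Σ |v_{i+1} − v_i|:
  edge 1→2: √(-5.2622² + -7.0269²) = 8.7789 (running 8.7789)
  edge 2→3: √(1.7866² + -7.0014²) = 7.2257 (running 16.0046)
  edge 3→4: √(4.7629² + 4.0794²) = 6.2711 (running 22.2756)
  edge 4→1: √(-1.2872² + 9.9489²) = 10.0318 (running 32.3074)
Perimeter = 32.3074

Perimeter at t=0.888: 32.3074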